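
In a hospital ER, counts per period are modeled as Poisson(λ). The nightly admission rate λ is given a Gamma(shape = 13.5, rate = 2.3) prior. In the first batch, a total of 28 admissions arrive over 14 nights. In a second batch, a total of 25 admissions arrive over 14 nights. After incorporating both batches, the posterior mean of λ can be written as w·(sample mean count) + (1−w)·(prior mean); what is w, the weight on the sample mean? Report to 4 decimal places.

0.9241

With a Gamma(shape α, rate β) prior, the Poisson likelihood is conjugate: the posterior is Gamma(α + ΣXᵢ, β + n).
Total number of nights: n = 14 + 14 = 28.
Posterior mean = (α₀+S)/(β₀+n) = [n/(β₀+n)]·(S/n) + [β₀/(β₀+n)]·(α₀/β₀), so only n and β₀ enter the weight.
Weight on data w = n/(β₀+n) = 28/(2.3+28) = 28/30.3 = 0.9241.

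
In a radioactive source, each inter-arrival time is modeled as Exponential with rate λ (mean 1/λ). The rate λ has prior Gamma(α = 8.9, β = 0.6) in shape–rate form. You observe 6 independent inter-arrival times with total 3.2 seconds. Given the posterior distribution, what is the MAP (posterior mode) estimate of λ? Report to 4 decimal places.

3.6579

With a Gamma(shape α, rate β) prior on the exponential rate λ, the posterior after n observations with total T = Σxᵢ is Gamma(α+n, β+T).
Posterior: Gamma(8.9+6, 0.6+3.2) = Gamma(14.9, 3.8).
Mode = (α−1)/β = 3.6579.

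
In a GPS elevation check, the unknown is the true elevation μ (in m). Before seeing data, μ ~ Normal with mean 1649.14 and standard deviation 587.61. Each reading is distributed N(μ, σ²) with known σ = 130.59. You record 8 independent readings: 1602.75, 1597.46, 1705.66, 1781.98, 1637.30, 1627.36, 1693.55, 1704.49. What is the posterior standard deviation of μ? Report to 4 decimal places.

46.0287

For Normal data with known variance σ², a Normal(μ₀, σ₀²) prior on μ is conjugate. Posterior precision = 1/σ₀² + n/σ²; posterior mean is the precision-weighted average of μ₀ and x̄.
σ₀² = 587.61² = 345285.5121, σ² = 130.59² = 17053.7481; σ² + n·σ₀² = 17053.7481 + 8·345285.5121 = 2779337.8449.
Posterior precision = 1/σ₀² + n/σ² = 1/345285.5121 + 8/17053.7481 = (σ² + n·σ₀²)/(σ₀²σ²) = 2779337.8449/(345285.5121·17053.7481); posterior variance σₙ² = σ₀²σ²/(σ² + n·σ₀²) = 345285.5121·17053.7481/2779337.8449 = 2118.638494.
Posterior SD = √σₙ² = √(345285.5121·17053.7481/2779337.8449) = 46.0287.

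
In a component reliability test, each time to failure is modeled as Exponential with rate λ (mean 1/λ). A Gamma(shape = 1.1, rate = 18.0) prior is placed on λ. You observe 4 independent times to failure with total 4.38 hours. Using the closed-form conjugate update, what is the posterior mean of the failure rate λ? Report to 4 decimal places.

0.2279

With a Gamma(shape α, rate β) prior on the exponential rate λ, the posterior after n observations with total T = Σxᵢ is Gamma(α+n, β+T).
Posterior: Gamma(1.1+4, 18.0+4.38) = Gamma(5.1, 22.38).
Posterior mean of λ = α/β = 5.1/22.38 = 0.2279.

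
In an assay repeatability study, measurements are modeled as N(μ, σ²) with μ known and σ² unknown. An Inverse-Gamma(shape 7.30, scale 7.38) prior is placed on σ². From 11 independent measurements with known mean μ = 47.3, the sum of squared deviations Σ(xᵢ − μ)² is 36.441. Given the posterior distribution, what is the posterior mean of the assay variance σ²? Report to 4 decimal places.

2.1695

With known mean μ and an Inverse-Gamma(α, β) prior on σ², the Normal likelihood is conjugate: posterior is Inv-Gamma(α + n/2, β + Σ(xᵢ−μ)²/2).
Posterior: Inv-Gamma(7.30 + 11/2, 7.38 + 36.441/2) = Inv-Gamma(12.80, 25.6005).
E[σ²|data] = β/(α−1) = 25.6005/11.80 = 2.1695.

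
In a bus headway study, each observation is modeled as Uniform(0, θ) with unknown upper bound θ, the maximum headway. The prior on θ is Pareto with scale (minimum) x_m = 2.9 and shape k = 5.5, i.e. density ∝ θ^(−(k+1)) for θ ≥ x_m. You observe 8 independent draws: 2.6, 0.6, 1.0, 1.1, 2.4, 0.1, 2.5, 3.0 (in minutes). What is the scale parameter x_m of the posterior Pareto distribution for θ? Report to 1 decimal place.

3.0

A Pareto(scale x_m, shape k) prior on the upper bound θ of Uniform(0, θ) is conjugate: posterior is Pareto(max(x_m, max xᵢ), k + n).
Sample maximum = 3.0; prior scale x_m = 2.9 → posterior scale = max = 3.0.
Posterior shape = 5.5 + 8 = 13.5.
Posterior scale x_m = 3.0.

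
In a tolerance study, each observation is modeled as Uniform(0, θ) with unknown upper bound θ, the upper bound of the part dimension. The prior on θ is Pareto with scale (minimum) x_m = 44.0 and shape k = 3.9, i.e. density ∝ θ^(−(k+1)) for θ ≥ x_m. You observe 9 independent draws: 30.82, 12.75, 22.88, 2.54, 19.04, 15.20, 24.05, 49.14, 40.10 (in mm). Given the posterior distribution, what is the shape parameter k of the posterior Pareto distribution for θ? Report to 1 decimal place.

12.9

A Pareto(scale x_m, shape k) prior on the upper bound θ of Uniform(0, θ) is conjugate: posterior is Pareto(max(x_m, max xᵢ), k + n).
Sample maximum = 49.14; prior scale x_m = 44.0 → posterior scale = max = 49.14.
Posterior shape = 3.9 + 9 = 12.9.
Posterior shape k = 12.9.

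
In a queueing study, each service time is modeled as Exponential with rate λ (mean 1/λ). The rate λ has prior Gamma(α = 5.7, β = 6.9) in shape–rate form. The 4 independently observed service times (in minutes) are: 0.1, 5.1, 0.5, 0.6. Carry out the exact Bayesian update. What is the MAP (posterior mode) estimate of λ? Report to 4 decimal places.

0.6591

With a Gamma(shape α, rate β) prior on the exponential rate λ, the posterior after n observations with total T = Σxᵢ is Gamma(α+n, β+T).
Sum of observations T = 6.3 minutes; n = 4.
Posterior: Gamma(5.7+4, 6.9+6.3) = Gamma(9.7, 13.2).
Mode = (α−1)/β = 0.6591.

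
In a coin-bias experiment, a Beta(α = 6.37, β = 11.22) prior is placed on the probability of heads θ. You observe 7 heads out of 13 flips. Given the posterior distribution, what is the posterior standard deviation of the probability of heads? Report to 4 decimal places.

0.0883

The Beta prior is conjugate to a Binomial/Bernoulli likelihood; the update adds successes to α and failures to β.
Posterior: Beta(α+k, β+n−k) = Beta(6.37+7, 11.22+6) = Beta(13.37, 17.22).
Var = αβ/((α+β)²(α+β+1)) = 13.37·17.22/(30.59²·31.59) = 0.00778854; SD = √0.00778854 = 0.0883.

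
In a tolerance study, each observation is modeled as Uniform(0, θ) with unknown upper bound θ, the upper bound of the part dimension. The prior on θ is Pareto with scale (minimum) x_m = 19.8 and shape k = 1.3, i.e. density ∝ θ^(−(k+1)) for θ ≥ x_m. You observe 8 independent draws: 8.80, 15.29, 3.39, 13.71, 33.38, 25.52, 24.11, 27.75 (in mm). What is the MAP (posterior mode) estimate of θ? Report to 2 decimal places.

A Pareto(scale x_m, shape k) prior on the upper bound θ of Uniform(0, θ) is conjugate: posterior is Pareto(max(x_m, max xᵢ), k + n).
Sample maximum = 33.38; prior scale x_m = 19.8 → posterior scale = max = 33.38.
Posterior shape = 1.3 + 8 = 9.3.
The Pareto density is decreasing on [x_m, ∞), so the mode is x_m = 33.38.

33.38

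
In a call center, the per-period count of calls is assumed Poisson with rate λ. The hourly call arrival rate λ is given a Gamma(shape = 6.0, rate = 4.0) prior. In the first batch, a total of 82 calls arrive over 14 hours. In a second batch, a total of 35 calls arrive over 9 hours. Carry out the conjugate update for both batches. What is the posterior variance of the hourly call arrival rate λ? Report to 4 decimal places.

With a Gamma(shape α, rate β) prior, the Poisson likelihood is conjugate: the posterior is Gamma(α + ΣXᵢ, β + n).
After batch 1: Gamma(α+S, β+n) = Gamma(6.0+82, 4.0+14) = Gamma(88.0, 18.0).
After batch 2: Gamma(α+S, β+n) = Gamma(88.0+35, 18.0+9) = Gamma(123.0, 27.0).
Var = α/β² = 123.0/27.0² = 0.1687.

0.1687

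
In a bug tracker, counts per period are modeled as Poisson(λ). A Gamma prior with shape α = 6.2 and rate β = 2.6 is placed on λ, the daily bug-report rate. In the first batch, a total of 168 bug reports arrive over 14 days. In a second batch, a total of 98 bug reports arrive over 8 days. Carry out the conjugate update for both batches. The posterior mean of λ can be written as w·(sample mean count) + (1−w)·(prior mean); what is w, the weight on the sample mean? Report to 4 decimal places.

0.8943

With a Gamma(shape α, rate β) prior, the Poisson likelihood is conjugate: the posterior is Gamma(α + ΣXᵢ, β + n).
Total number of days: n = 14 + 8 = 22.
Posterior mean = (α₀+S)/(β₀+n) = [n/(β₀+n)]·(S/n) + [β₀/(β₀+n)]·(α₀/β₀), so only n and β₀ enter the weight.
Weight on data w = n/(β₀+n) = 22/(2.6+22) = 22/24.6 = 0.8943.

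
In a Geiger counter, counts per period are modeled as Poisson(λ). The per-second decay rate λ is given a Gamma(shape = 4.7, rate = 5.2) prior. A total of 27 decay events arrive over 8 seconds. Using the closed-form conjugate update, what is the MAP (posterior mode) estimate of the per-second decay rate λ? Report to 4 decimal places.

2.3258

With a Gamma(shape α, rate β) prior, the Poisson likelihood is conjugate: the posterior is Gamma(α + ΣXᵢ, β + n).
Posterior: Gamma(α+S, β+n) = Gamma(4.7+27, 5.2+8) = Gamma(31.7, 13.2).
Mode of Gamma(α,β) for α≥1 is (α−1)/β = 30.7/13.2 = 2.3258.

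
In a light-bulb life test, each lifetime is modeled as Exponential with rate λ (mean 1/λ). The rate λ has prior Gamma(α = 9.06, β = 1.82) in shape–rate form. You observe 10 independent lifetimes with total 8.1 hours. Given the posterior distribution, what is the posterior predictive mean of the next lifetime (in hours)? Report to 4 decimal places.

With a Gamma(shape α, rate β) prior on the exponential rate λ, the posterior after n observations with total T = Σxᵢ is Gamma(α+n, β+T).
Posterior: Gamma(9.06+10, 1.82+8.1) = Gamma(19.06, 9.92).
The predictive distribution for the next observation is Lomax; its mean is β/(α−1) = 9.92/18.06 = 0.5493.

0.5493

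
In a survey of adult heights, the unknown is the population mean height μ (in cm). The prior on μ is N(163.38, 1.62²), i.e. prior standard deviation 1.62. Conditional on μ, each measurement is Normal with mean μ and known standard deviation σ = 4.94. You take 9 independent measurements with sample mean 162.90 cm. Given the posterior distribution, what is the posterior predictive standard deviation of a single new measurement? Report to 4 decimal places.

For Normal data with known variance σ², a Normal(μ₀, σ₀²) prior on μ is conjugate. Posterior precision = 1/σ₀² + n/σ²; posterior mean is the precision-weighted average of μ₀ and x̄.
σ₀² = 1.62² = 2.6244, σ² = 4.94² = 24.4036; σ² + n·σ₀² = 24.4036 + 9·2.6244 = 48.0232.
Posterior precision = 1/σ₀² + n/σ² = 1/2.6244 + 9/24.4036 = (σ² + n·σ₀²)/(σ₀²σ²) = 48.0232/(2.6244·24.4036); posterior variance σₙ² = σ₀²σ²/(σ² + n·σ₀²) = 2.6244·24.4036/48.0232 = 1.333622.
Predictive variance for one new observation = σₙ² + σ² = 2.6244·24.4036/48.0232 + 24.4036 = σ²·(σ₀² + 48.0232)/48.0232 = 24.4036·50.6476/48.0232 = 25.737222; SD = √(24.4036·50.6476/48.0232) = 5.0732.

5.0732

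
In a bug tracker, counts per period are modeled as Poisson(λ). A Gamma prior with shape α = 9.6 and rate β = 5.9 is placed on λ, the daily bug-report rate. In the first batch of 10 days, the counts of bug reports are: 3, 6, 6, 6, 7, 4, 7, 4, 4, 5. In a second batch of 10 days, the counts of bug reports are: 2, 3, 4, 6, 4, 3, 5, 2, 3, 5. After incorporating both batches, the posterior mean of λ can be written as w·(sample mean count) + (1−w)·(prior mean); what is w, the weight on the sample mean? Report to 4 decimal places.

With a Gamma(shape α, rate β) prior, the Poisson likelihood is conjugate: the posterior is Gamma(α + ΣXᵢ, β + n).
Total number of days: n = 10 + 10 = 20.
Posterior mean = (α₀+S)/(β₀+n) = [n/(β₀+n)]·(S/n) + [β₀/(β₀+n)]·(α₀/β₀), so only n and β₀ enter the weight.
Weight on data w = n/(β₀+n) = 20/(5.9+20) = 20/25.9 = 0.7722.

0.7722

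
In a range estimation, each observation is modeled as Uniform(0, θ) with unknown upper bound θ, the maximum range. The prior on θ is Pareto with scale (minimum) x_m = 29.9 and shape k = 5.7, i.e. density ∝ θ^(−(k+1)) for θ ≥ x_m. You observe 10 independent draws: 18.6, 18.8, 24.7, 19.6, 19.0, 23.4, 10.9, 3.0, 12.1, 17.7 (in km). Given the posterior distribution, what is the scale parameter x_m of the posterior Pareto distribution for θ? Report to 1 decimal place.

29.9

A Pareto(scale x_m, shape k) prior on the upper bound θ of Uniform(0, θ) is conjugate: posterior is Pareto(max(x_m, max xᵢ), k + n).
Sample maximum = 24.7; prior scale x_m = 29.9 → posterior scale = max = 29.9.
Posterior shape = 5.7 + 10 = 15.7.
Posterior scale x_m = 29.9.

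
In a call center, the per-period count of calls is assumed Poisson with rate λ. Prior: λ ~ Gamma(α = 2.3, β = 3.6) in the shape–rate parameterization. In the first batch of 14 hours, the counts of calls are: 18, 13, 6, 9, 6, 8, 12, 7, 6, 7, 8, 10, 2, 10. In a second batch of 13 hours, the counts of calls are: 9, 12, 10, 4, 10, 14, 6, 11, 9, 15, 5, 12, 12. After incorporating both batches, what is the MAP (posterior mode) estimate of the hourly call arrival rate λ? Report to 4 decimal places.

8.2451

With a Gamma(shape α, rate β) prior, the Poisson likelihood is conjugate: the posterior is Gamma(α + ΣXᵢ, β + n).
Batch 1: sum of counts S = 122 over n = 14 hours.
After batch 1: Gamma(α+S, β+n) = Gamma(2.3+122, 3.6+14) = Gamma(124.3, 17.6).
Batch 2: sum of counts S = 129 over n = 13 hours.
After batch 2: Gamma(α+S, β+n) = Gamma(124.3+129, 17.6+13) = Gamma(253.3, 30.6).
Mode of Gamma(α,β) for α≥1 is (α−1)/β = 252.3/30.6 = 8.2451.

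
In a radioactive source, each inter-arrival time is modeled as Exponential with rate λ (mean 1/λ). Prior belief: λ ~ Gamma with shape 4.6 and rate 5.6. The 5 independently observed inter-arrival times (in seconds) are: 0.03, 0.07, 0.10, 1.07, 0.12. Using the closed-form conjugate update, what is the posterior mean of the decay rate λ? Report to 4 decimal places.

With a Gamma(shape α, rate β) prior on the exponential rate λ, the posterior after n observations with total T = Σxᵢ is Gamma(α+n, β+T).
Sum of observations T = 1.39 seconds; n = 5.
Posterior: Gamma(4.6+5, 5.6+1.39) = Gamma(9.6, 6.99).
Posterior mean of λ = α/β = 9.6/6.99 = 1.3734.

1.3734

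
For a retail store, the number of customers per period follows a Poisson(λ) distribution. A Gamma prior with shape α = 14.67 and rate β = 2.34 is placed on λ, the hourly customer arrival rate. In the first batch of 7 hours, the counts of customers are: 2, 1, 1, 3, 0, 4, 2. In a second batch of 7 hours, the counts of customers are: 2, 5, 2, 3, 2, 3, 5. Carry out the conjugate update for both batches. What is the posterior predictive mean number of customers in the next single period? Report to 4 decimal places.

With a Gamma(shape α, rate β) prior, the Poisson likelihood is conjugate: the posterior is Gamma(α + ΣXᵢ, β + n).
Batch 1: sum of counts S = 13 over n = 7 hours.
After batch 1: Gamma(α+S, β+n) = Gamma(14.67+13, 2.34+7) = Gamma(27.67, 9.34).
Batch 2: sum of counts S = 22 over n = 7 hours.
After batch 2: Gamma(α+S, β+n) = Gamma(27.67+22, 9.34+7) = Gamma(49.67, 16.34).
The predictive distribution for one future period is NegBinom with mean α/β = 3.0398.

3.0398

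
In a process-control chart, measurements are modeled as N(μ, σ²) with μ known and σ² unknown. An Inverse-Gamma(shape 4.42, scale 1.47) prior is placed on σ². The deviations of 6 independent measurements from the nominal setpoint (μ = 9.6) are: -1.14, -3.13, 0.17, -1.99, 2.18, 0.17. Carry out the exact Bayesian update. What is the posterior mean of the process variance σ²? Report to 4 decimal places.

With known mean μ and an Inverse-Gamma(α, β) prior on σ², the Normal likelihood is conjugate: posterior is Inv-Gamma(α + n/2, β + Σ(xᵢ−μ)²/2).
Σ(xᵢ−μ)² = (-1.14)² + (-3.13)² + (0.17)² + (-1.99)² + (2.18)² + (0.17)² = 19.8668.
Posterior: Inv-Gamma(4.42 + 6/2, 1.47 + 19.8668/2) = Inv-Gamma(7.42, 11.40340).
E[σ²|data] = β/(α−1) = 11.40340/6.42 = 1.7762.

1.7762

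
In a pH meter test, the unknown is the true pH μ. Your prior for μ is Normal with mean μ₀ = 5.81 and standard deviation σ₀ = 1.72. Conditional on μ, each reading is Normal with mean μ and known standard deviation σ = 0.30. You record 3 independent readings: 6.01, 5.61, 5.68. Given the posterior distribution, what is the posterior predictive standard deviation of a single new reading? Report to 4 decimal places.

0.3460

For Normal data with known variance σ², a Normal(μ₀, σ₀²) prior on μ is conjugate. Posterior precision = 1/σ₀² + n/σ²; posterior mean is the precision-weighted average of μ₀ and x̄.
σ₀² = 1.72² = 2.9584, σ² = 0.30² = 0.09; σ² + n·σ₀² = 0.09 + 3·2.9584 = 8.9652.
Posterior precision = 1/σ₀² + n/σ² = 1/2.9584 + 3/0.09 = (σ² + n·σ₀²)/(σ₀²σ²) = 8.9652/(2.9584·0.09); posterior variance σₙ² = σ₀²σ²/(σ² + n·σ₀²) = 2.9584·0.09/8.9652 = 0.029699.
Predictive variance for one new observation = σₙ² + σ² = 2.9584·0.09/8.9652 + 0.09 = σ²·(σ₀² + 8.9652)/8.9652 = 0.09·11.9236/8.9652 = 0.119699; SD = √(0.09·11.9236/8.9652) = 0.3460.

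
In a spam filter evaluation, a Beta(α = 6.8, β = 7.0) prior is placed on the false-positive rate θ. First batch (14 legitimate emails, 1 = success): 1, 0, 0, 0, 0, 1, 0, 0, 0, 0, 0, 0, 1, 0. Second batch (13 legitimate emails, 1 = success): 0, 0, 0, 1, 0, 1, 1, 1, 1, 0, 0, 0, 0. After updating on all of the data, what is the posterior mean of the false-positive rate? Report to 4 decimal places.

0.3627

The Beta prior is conjugate to a Binomial/Bernoulli likelihood; the update adds successes to α and failures to β.
After batch 1: Beta(6.8+3, 7.0+11) = Beta(9.8, 18.0).
After batch 2: Beta(9.8+5, 18.0+8) = Beta(14.8, 26.0).
Posterior mean = α/(α+β) = 14.8/40.8 = 0.3627.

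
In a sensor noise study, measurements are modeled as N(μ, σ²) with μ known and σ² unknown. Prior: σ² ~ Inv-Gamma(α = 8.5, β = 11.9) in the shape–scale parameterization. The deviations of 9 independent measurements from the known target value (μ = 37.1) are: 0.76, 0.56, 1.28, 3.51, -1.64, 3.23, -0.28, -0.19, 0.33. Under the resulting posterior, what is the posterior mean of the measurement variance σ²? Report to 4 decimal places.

With known mean μ and an Inverse-Gamma(α, β) prior on σ², the Normal likelihood is conjugate: posterior is Inv-Gamma(α + n/2, β + Σ(xᵢ−μ)²/2).
Σ(xᵢ−μ)² = (0.76)² + (0.56)² + (1.28)² + (3.51)² + (-1.64)² + (3.23)² + (-0.28)² + (-0.19)² + (0.33)² = 28.1956.
Posterior: Inv-Gamma(8.5 + 9/2, 11.9 + 28.1956/2) = Inv-Gamma(13.00, 25.99780).
E[σ²|data] = β/(α−1) = 25.99780/12.00 = 2.1665.

2.1665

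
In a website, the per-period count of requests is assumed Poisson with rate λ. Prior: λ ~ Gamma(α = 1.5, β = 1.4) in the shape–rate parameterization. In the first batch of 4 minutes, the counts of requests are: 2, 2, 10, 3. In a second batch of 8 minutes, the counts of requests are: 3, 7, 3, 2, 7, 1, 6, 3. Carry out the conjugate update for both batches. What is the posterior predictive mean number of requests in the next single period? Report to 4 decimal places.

3.7687

With a Gamma(shape α, rate β) prior, the Poisson likelihood is conjugate: the posterior is Gamma(α + ΣXᵢ, β + n).
Batch 1: sum of counts S = 17 over n = 4 minutes.
After batch 1: Gamma(α+S, β+n) = Gamma(1.5+17, 1.4+4) = Gamma(18.5, 5.4).
Batch 2: sum of counts S = 32 over n = 8 minutes.
After batch 2: Gamma(α+S, β+n) = Gamma(18.5+32, 5.4+8) = Gamma(50.5, 13.4).
The predictive distribution for one future period is NegBinom with mean α/β = 3.7687.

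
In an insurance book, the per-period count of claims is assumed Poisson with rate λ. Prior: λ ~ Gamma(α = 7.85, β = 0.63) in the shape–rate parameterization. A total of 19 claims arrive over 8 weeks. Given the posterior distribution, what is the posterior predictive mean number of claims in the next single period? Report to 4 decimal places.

With a Gamma(shape α, rate β) prior, the Poisson likelihood is conjugate: the posterior is Gamma(α + ΣXᵢ, β + n).
Posterior: Gamma(α+S, β+n) = Gamma(7.85+19, 0.63+8) = Gamma(26.85, 8.63).
The predictive distribution for one future period is NegBinom with mean α/β = 3.1112.

3.1112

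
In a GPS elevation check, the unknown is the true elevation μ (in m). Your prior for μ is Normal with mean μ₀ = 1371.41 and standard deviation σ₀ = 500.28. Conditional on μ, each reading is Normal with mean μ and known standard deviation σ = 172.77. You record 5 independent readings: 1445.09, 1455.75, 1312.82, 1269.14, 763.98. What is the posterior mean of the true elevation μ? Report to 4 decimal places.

1252.1995

For Normal data with known variance σ², a Normal(μ₀, σ₀²) prior on μ is conjugate. Posterior precision = 1/σ₀² + n/σ²; posterior mean is the precision-weighted average of μ₀ and x̄.
Σxᵢ = 1445.09 + 1455.75 + 1312.82 + 1269.14 + 763.98 = 6246.78, so n·x̄ = 6246.78.
σ₀² = 500.28² = 250280.0784, σ² = 172.77² = 29849.4729; σ² + n·σ₀² = 29849.4729 + 5·250280.0784 = 1281249.8649.
Posterior mean = (μ₀/σ₀² + n·x̄/σ²)/(1/σ₀² + n/σ²) = (σ²·μ₀ + σ₀²·n·x̄)/(σ² + n·σ₀²) = (29849.4729·1371.41 + 250280.0784·6246.78)/1281249.8649 = 1604380453.777341/1281249.8649 = 1252.1995.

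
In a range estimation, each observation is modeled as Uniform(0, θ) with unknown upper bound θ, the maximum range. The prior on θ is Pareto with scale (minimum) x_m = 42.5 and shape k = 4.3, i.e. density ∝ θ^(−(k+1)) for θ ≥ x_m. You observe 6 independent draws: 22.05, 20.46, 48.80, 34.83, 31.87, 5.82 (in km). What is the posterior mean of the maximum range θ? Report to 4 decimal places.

A Pareto(scale x_m, shape k) prior on the upper bound θ of Uniform(0, θ) is conjugate: posterior is Pareto(max(x_m, max xᵢ), k + n).
Sample maximum = 48.80; prior scale x_m = 42.5 → posterior scale = max = 48.80.
Posterior shape = 4.3 + 6 = 10.3.
E[θ|data] = k·x_m/(k−1) = 10.3·48.80/9.3 = 54.0473.

54.0473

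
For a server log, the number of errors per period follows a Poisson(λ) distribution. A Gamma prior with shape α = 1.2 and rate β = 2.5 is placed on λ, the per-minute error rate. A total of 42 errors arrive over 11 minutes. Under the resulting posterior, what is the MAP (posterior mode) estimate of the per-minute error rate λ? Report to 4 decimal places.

With a Gamma(shape α, rate β) prior, the Poisson likelihood is conjugate: the posterior is Gamma(α + ΣXᵢ, β + n).
Posterior: Gamma(α+S, β+n) = Gamma(1.2+42, 2.5+11) = Gamma(43.2, 13.5).
Mode of Gamma(α,β) for α≥1 is (α−1)/β = 42.2/13.5 = 3.1259.

3.1259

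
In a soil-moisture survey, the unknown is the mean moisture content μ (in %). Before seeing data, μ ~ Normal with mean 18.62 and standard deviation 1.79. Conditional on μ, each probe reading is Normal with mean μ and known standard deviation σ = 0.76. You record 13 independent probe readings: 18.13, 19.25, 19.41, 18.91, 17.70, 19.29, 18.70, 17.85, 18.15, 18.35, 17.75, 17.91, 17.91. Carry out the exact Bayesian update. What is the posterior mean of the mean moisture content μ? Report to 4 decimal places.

For Normal data with known variance σ², a Normal(μ₀, σ₀²) prior on μ is conjugate. Posterior precision = 1/σ₀² + n/σ²; posterior mean is the precision-weighted average of μ₀ and x̄.
Σxᵢ = 18.13 + 19.25 + 19.41 + 18.91 + 17.70 + 19.29 + 18.70 + 17.85 + 18.15 + 18.35 + 17.75 + 17.91 + 17.91 = 239.31, so n·x̄ = 239.31.
σ₀² = 1.79² = 3.2041, σ² = 0.76² = 0.5776; σ² + n·σ₀² = 0.5776 + 13·3.2041 = 42.2309.
Posterior mean = (μ₀/σ₀² + n·x̄/σ²)/(1/σ₀² + n/σ²) = (σ²·μ₀ + σ₀²·n·x̄)/(σ² + n·σ₀²) = (0.5776·18.62 + 3.2041·239.31)/42.2309 = 777.528083/42.2309 = 18.4114.

18.4114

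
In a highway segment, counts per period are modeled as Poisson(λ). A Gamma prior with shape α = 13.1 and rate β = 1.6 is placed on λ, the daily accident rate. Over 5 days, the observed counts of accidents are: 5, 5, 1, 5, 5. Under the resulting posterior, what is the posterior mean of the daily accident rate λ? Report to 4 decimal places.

5.1667

With a Gamma(shape α, rate β) prior, the Poisson likelihood is conjugate: the posterior is Gamma(α + ΣXᵢ, β + n).
Sum of counts S = 21 over n = 5 days.
Posterior: Gamma(α+S, β+n) = Gamma(13.1+21, 1.6+5) = Gamma(34.1, 6.6).
Posterior mean = α/β = 34.1/6.6 = 5.1667.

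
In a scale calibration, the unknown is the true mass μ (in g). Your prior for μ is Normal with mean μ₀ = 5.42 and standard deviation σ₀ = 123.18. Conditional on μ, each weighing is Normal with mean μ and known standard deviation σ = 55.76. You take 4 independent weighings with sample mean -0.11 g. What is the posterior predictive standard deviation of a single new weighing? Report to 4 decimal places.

For Normal data with known variance σ², a Normal(μ₀, σ₀²) prior on μ is conjugate. Posterior precision = 1/σ₀² + n/σ²; posterior mean is the precision-weighted average of μ₀ and x̄.
σ₀² = 123.18² = 15173.3124, σ² = 55.76² = 3109.1776; σ² + n·σ₀² = 3109.1776 + 4·15173.3124 = 63802.4272.
Posterior precision = 1/σ₀² + n/σ² = 1/15173.3124 + 4/3109.1776 = (σ² + n·σ₀²)/(σ₀²σ²) = 63802.4272/(15173.3124·3109.1776); posterior variance σₙ² = σ₀²σ²/(σ² + n·σ₀²) = 15173.3124·3109.1776/63802.4272 = 739.415804.
Predictive variance for one new observation = σₙ² + σ² = 15173.3124·3109.1776/63802.4272 + 3109.1776 = σ²·(σ₀² + 63802.4272)/63802.4272 = 3109.1776·78975.7396/63802.4272 = 3848.593404; SD = √(3109.1776·78975.7396/63802.4272) = 62.0370.

62.0370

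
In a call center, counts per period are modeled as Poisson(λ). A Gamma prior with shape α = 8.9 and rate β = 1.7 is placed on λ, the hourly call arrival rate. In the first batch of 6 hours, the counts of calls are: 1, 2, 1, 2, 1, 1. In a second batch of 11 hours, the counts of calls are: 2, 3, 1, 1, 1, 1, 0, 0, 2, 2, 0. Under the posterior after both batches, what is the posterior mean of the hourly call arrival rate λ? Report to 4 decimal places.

1.5989

With a Gamma(shape α, rate β) prior, the Poisson likelihood is conjugate: the posterior is Gamma(α + ΣXᵢ, β + n).
Batch 1: sum of counts S = 8 over n = 6 hours.
After batch 1: Gamma(α+S, β+n) = Gamma(8.9+8, 1.7+6) = Gamma(16.9, 7.7).
Batch 2: sum of counts S = 13 over n = 11 hours.
After batch 2: Gamma(α+S, β+n) = Gamma(16.9+13, 7.7+11) = Gamma(29.9, 18.7).
Posterior mean = α/β = 29.9/18.7 = 1.5989.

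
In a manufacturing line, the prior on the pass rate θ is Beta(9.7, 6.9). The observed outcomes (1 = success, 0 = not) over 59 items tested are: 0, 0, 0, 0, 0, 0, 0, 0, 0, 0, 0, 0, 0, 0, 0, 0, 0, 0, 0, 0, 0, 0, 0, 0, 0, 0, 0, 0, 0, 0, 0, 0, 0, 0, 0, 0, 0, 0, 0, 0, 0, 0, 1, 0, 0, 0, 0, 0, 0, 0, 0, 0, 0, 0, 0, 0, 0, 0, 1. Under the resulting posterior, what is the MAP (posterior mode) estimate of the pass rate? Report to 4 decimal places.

The Beta prior is conjugate to a Binomial/Bernoulli likelihood; the update adds successes to α and failures to β.
Posterior: Beta(α+k, β+n−k) = Beta(9.7+2, 6.9+57) = Beta(11.7, 63.9).
Mode of Beta(a,b) for a,b>1 is (a−1)/(a+b−2) = 10.7/73.6 = 0.1454.

0.1454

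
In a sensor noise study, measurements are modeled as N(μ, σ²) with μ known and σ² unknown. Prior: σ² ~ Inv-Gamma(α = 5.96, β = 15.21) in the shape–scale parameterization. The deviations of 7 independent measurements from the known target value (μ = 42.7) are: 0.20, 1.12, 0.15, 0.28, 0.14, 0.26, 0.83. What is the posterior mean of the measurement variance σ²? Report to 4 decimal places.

With known mean μ and an Inverse-Gamma(α, β) prior on σ², the Normal likelihood is conjugate: posterior is Inv-Gamma(α + n/2, β + Σ(xᵢ−μ)²/2).
Σ(xᵢ−μ)² = (0.20)² + (1.12)² + (0.15)² + (0.28)² + (0.14)² + (0.26)² + (0.83)² = 2.1714.
Posterior: Inv-Gamma(5.96 + 7/2, 15.21 + 2.1714/2) = Inv-Gamma(9.46, 16.29570).
E[σ²|data] = β/(α−1) = 16.29570/8.46 = 1.9262.

1.9262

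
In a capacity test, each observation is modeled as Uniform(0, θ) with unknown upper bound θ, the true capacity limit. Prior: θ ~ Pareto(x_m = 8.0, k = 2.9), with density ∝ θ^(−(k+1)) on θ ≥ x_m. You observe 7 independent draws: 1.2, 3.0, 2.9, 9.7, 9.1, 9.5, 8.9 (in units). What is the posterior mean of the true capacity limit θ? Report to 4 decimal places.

A Pareto(scale x_m, shape k) prior on the upper bound θ of Uniform(0, θ) is conjugate: posterior is Pareto(max(x_m, max xᵢ), k + n).
Sample maximum = 9.7; prior scale x_m = 8.0 → posterior scale = max = 9.7.
Posterior shape = 2.9 + 7 = 9.9.
E[θ|data] = k·x_m/(k−1) = 9.9·9.7/8.9 = 10.7899.

10.7899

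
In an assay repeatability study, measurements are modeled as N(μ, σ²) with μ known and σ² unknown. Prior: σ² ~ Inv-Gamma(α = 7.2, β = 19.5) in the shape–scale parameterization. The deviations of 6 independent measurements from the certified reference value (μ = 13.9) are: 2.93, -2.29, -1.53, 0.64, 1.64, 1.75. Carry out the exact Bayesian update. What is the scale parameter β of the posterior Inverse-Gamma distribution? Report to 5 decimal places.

With known mean μ and an Inverse-Gamma(α, β) prior on σ², the Normal likelihood is conjugate: posterior is Inv-Gamma(α + n/2, β + Σ(xᵢ−μ)²/2).
Σ(xᵢ−μ)² = (2.93)² + (-2.29)² + (-1.53)² + (0.64)² + (1.64)² + (1.75)² = 22.3316.
Posterior: Inv-Gamma(7.2 + 6/2, 19.5 + 22.3316/2) = Inv-Gamma(10.20, 30.66580).
Posterior β = 30.66580.

30.66580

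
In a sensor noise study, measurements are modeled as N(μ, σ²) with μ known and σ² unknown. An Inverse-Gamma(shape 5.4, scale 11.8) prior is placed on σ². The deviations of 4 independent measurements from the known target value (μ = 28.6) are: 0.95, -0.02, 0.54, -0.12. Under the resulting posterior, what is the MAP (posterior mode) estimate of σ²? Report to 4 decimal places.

1.4767

With known mean μ and an Inverse-Gamma(α, β) prior on σ², the Normal likelihood is conjugate: posterior is Inv-Gamma(α + n/2, β + Σ(xᵢ−μ)²/2).
Σ(xᵢ−μ)² = (0.95)² + (-0.02)² + (0.54)² + (-0.12)² = 1.2089.
Posterior: Inv-Gamma(5.4 + 4/2, 11.8 + 1.2089/2) = Inv-Gamma(7.40, 12.40445).
Mode = β/(α+1) = 12.40445/8.40 = 1.4767.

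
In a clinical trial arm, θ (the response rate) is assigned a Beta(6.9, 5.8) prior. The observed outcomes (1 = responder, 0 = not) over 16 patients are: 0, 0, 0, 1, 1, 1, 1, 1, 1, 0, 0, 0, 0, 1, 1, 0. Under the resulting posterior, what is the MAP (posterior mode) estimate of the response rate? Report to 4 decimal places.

The Beta prior is conjugate to a Binomial/Bernoulli likelihood; the update adds successes to α and failures to β.
Posterior: Beta(α+k, β+n−k) = Beta(6.9+8, 5.8+8) = Beta(14.9, 13.8).
Mode of Beta(a,b) for a,b>1 is (a−1)/(a+b−2) = 13.9/26.7 = 0.5206.

0.5206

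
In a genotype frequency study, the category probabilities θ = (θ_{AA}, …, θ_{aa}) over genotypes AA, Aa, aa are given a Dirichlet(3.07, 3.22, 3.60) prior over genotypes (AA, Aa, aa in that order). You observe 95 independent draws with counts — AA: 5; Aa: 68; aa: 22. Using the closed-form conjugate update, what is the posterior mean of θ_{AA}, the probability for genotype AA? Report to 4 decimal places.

The Dirichlet prior is conjugate to the Multinomial likelihood: each posterior αⱼ = prior αⱼ + observed count nⱼ.
Posterior concentration: (8.07, 71.22, 25.60), total = 104.89.
E[θ_{AA}|data] = α_{AA}/Σα = 8.07/104.89 = 0.0769.

0.0769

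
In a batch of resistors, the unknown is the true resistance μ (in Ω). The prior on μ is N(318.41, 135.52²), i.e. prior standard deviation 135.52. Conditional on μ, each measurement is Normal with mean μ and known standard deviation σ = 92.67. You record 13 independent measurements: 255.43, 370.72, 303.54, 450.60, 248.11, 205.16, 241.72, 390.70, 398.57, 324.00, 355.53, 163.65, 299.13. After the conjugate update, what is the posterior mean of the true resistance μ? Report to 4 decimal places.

308.5738

For Normal data with known variance σ², a Normal(μ₀, σ₀²) prior on μ is conjugate. Posterior precision = 1/σ₀² + n/σ²; posterior mean is the precision-weighted average of μ₀ and x̄.
Σxᵢ = 255.43 + 370.72 + 303.54 + 450.60 + 248.11 + 205.16 + 241.72 + 390.70 + 398.57 + 324.00 + 355.53 + 163.65 + 299.13 = 4006.86, so n·x̄ = 4006.86.
σ₀² = 135.52² = 18365.6704, σ² = 92.67² = 8587.7289; σ² + n·σ₀² = 8587.7289 + 13·18365.6704 = 247341.4441.
Posterior mean = (μ₀/σ₀² + n·x̄/σ²)/(1/σ₀² + n/σ²) = (σ²·μ₀ + σ₀²·n·x̄)/(σ² + n·σ₀²) = (8587.7289·318.41 + 18365.6704·4006.86)/247341.4441 = 76323088.857993/247341.4441 = 308.5738.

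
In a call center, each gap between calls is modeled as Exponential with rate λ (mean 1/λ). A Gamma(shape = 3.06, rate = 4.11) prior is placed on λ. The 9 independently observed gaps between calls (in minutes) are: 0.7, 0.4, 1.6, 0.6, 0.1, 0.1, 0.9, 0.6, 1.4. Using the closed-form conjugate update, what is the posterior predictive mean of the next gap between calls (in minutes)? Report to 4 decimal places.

With a Gamma(shape α, rate β) prior on the exponential rate λ, the posterior after n observations with total T = Σxᵢ is Gamma(α+n, β+T).
Sum of observations T = 6.4 minutes; n = 9.
Posterior: Gamma(3.06+9, 4.11+6.4) = Gamma(12.06, 10.51).
The predictive distribution for the next observation is Lomax; its mean is β/(α−1) = 10.51/11.06 = 0.9503.

0.9503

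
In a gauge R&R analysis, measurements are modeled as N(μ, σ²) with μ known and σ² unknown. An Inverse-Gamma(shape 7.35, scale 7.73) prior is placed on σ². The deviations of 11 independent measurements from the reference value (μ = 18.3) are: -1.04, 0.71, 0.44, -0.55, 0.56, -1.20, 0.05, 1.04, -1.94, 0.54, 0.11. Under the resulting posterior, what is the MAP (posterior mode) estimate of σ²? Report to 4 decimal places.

With known mean μ and an Inverse-Gamma(α, β) prior on σ², the Normal likelihood is conjugate: posterior is Inv-Gamma(α + n/2, β + Σ(xᵢ−μ)²/2).
Σ(xᵢ−μ)² = (-1.04)² + (0.71)² + (0.44)² + (-0.55)² + (0.56)² + (-1.20)² + (0.05)² + (1.04)² + (-1.94)² + (0.54)² + (0.11)² = 8.9868.
Posterior: Inv-Gamma(7.35 + 11/2, 7.73 + 8.9868/2) = Inv-Gamma(12.85, 12.22340).
Mode = β/(α+1) = 12.22340/13.85 = 0.8826.

0.8826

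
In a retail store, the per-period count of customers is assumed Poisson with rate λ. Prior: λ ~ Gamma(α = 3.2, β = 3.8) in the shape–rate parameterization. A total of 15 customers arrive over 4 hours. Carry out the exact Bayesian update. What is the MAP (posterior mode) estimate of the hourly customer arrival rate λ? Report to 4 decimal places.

With a Gamma(shape α, rate β) prior, the Poisson likelihood is conjugate: the posterior is Gamma(α + ΣXᵢ, β + n).
Posterior: Gamma(α+S, β+n) = Gamma(3.2+15, 3.8+4) = Gamma(18.2, 7.8).
Mode of Gamma(α,β) for α≥1 is (α−1)/β = 17.2/7.8 = 2.2051.

2.2051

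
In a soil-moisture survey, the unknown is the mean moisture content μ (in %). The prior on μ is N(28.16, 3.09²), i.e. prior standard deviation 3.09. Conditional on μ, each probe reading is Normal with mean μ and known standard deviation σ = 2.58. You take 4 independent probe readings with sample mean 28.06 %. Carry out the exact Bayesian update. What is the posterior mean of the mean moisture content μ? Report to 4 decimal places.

For Normal data with known variance σ², a Normal(μ₀, σ₀²) prior on μ is conjugate. Posterior precision = 1/σ₀² + n/σ²; posterior mean is the precision-weighted average of μ₀ and x̄.
n·x̄ = 4·28.06 = 112.24.
σ₀² = 3.09² = 9.5481, σ² = 2.58² = 6.6564; σ² + n·σ₀² = 6.6564 + 4·9.5481 = 44.8488.
Posterior mean = (μ₀/σ₀² + n·x̄/σ²)/(1/σ₀² + n/σ²) = (σ²·μ₀ + σ₀²·n·x̄)/(σ² + n·σ₀²) = (6.6564·28.16 + 9.5481·112.24)/44.8488 = 1259.122968/44.8488 = 28.0748.

28.0748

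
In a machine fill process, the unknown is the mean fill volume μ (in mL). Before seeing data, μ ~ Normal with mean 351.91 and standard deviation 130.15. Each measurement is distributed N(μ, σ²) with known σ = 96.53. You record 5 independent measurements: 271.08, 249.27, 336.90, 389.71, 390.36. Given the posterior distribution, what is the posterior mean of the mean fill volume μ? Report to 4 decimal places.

329.8869

For Normal data with known variance σ², a Normal(μ₀, σ₀²) prior on μ is conjugate. Posterior precision = 1/σ₀² + n/σ²; posterior mean is the precision-weighted average of μ₀ and x̄.
Σxᵢ = 271.08 + 249.27 + 336.90 + 389.71 + 390.36 = 1637.32, so n·x̄ = 1637.32.
σ₀² = 130.15² = 16939.0225, σ² = 96.53² = 9318.0409; σ² + n·σ₀² = 9318.0409 + 5·16939.0225 = 94013.1534.
Posterior mean = (μ₀/σ₀² + n·x̄/σ²)/(1/σ₀² + n/σ²) = (σ²·μ₀ + σ₀²·n·x̄)/(σ² + n·σ₀²) = (9318.0409·351.91 + 16939.0225·1637.32)/94013.1534 = 31013712.092819/94013.1534 = 329.8869.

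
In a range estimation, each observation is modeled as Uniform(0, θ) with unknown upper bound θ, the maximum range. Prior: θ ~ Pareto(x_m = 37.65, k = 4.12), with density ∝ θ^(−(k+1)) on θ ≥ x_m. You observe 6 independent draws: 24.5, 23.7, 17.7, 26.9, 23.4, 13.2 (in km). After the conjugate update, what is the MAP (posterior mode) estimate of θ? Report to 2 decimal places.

A Pareto(scale x_m, shape k) prior on the upper bound θ of Uniform(0, θ) is conjugate: posterior is Pareto(max(x_m, max xᵢ), k + n).
Sample maximum = 26.9; prior scale x_m = 37.65 → posterior scale = max = 37.65.
Posterior shape = 4.12 + 6 = 10.12.
The Pareto density is decreasing on [x_m, ∞), so the mode is x_m = 37.65.

37.65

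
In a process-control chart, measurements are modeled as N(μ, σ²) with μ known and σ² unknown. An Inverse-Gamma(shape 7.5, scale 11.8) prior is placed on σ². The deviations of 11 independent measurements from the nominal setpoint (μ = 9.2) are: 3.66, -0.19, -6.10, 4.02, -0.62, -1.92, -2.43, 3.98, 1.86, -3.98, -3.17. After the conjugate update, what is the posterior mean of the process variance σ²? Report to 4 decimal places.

With known mean μ and an Inverse-Gamma(α, β) prior on σ², the Normal likelihood is conjugate: posterior is Inv-Gamma(α + n/2, β + Σ(xᵢ−μ)²/2).
Σ(xᵢ−μ)² = (3.66)² + (-0.19)² + (-6.10)² + (4.02)² + (-0.62)² + (-1.92)² + (-2.43)² + (3.98)² + (1.86)² + (-3.98)² + (-3.17)² = 121.9671.
Posterior: Inv-Gamma(7.5 + 11/2, 11.8 + 121.9671/2) = Inv-Gamma(13.00, 72.78355).
E[σ²|data] = β/(α−1) = 72.78355/12.00 = 6.0653.

6.0653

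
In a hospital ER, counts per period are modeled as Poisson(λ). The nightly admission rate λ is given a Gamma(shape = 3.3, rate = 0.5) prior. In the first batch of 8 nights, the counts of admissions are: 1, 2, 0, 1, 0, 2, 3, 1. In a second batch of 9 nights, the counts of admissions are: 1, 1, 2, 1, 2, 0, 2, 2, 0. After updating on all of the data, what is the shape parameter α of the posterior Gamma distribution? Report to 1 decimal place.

With a Gamma(shape α, rate β) prior, the Poisson likelihood is conjugate: the posterior is Gamma(α + ΣXᵢ, β + n).
Batch 1: sum of counts S = 10 over n = 8 nights.
After batch 1: Gamma(α+S, β+n) = Gamma(3.3+10, 0.5+8) = Gamma(13.3, 8.5).
Batch 2: sum of counts S = 11 over n = 9 nights.
After batch 2: Gamma(α+S, β+n) = Gamma(13.3+11, 8.5+9) = Gamma(24.3, 17.5).
Posterior α = 24.3.

24.3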